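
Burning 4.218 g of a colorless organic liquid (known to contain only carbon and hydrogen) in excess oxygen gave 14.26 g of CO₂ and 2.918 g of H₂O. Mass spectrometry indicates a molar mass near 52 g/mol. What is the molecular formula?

C4H4

mol C = 14.26 g CO₂ ÷ 44.009 g/mol = 0.32402 mol
mol H = 2 × 2.918 g H₂O ÷ 18.015 g/mol = 0.32395 mol
Divide by the smallest (0.32395 mol): C 1.000, H 1.000
Empirical formula: CH
Empirical-formula mass = 13.02 g/mol; 52 ÷ 13.02 ≈ 4, so the molecular formula is C4H4.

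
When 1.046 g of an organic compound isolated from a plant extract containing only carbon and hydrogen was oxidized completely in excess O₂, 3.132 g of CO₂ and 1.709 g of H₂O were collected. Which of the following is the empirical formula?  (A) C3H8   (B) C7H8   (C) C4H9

mol C = 3.132 g CO₂ ÷ 44.009 g/mol = 0.071167 mol
mol H = 2 × 1.709 g H₂O ÷ 18.015 g/mol = 0.18973 mol
Divide by the smallest (0.071167 mol): C 1.000, H 2.666
Multiplying each by 3 gives whole numbers: C 3.00, H 8.00

(A) C3H8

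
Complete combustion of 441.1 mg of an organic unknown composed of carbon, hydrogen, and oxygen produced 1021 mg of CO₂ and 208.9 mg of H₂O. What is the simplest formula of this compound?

C8H8O3

mol C = 1.021 g CO₂ ÷ 44.009 g/mol = 0.023200 mol
mol H = 2 × 0.2089 g H₂O ÷ 18.015 g/mol = 0.023192 mol
mass O = 0.4411 − (0.27865 + 0.023377) = 0.13907 g → mol O = 0.13907 ÷ 15.999 = 0.0086924 mol
Divide by the smallest (0.0086924 mol): C 2.669, H 2.668, O 1.000
Multiplying each by 3 gives whole numbers: C 8.01, H 8.00, O 3.00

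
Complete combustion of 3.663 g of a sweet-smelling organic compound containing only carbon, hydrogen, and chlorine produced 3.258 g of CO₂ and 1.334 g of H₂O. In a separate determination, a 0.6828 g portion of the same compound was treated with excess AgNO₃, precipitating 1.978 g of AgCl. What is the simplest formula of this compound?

mol C = 3.258 g CO₂ ÷ 44.009 g/mol = 0.074030 mol
mol H = 2 × 1.334 g H₂O ÷ 18.015 g/mol = 0.14810 mol
From the AgCl data: mol Cl per gram of compound = (1.978 ÷ 143.318) ÷ 0.6828 = 0.020213 mol/g, so in the 3.663 g combustion sample mol Cl = 0.074040 mol
Divide by the smallest (0.074030 mol): C 1.000, H 2.001, Cl 1.000

CH2Cl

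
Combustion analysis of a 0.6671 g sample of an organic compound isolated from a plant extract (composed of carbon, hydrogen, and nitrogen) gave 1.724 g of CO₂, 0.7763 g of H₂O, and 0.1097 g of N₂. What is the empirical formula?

mol C = 1.724 g CO₂ ÷ 44.009 g/mol = 0.039174 mol
mol H = 2 × 0.7763 g H₂O ÷ 18.015 g/mol = 0.086184 mol
mol N = 2 × 0.1097 g N₂ ÷ 28.014 g/mol = 0.0078318 mol
Divide by the smallest (0.0078318 mol): C 5.002, H 11.004, N 1.000

C5H11N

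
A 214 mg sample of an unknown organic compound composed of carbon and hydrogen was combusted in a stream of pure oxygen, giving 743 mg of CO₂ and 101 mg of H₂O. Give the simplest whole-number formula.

C3H2

mol C = 0.743 g CO₂ ÷ 44.009 g/mol = 0.01688 mol
mol H = 2 × 0.101 g H₂O ÷ 18.015 g/mol = 0.01121 mol
Divide by the smallest (0.01121 mol): C 1.506, H 1.000
Multiplying each by 2 gives whole numbers: C 3.01, H 2.00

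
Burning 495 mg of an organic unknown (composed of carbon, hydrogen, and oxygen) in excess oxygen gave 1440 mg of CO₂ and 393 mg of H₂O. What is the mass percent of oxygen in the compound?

11.7%

mol C = 1.44 g CO₂ ÷ 44.009 g/mol = 0.03272 mol
mol H = 2 × 0.393 g H₂O ÷ 18.015 g/mol = 0.04363 mol
mass O = 0.495 − (0.3930 + 0.04398) = 0.05801 g → mol O = 0.05801 ÷ 15.999 = 0.003626 mol
mass % O = 0.05801 g ÷ 0.495 g × 100%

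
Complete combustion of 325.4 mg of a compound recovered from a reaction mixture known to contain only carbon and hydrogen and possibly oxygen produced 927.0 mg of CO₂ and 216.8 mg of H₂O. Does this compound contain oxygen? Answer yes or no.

yes

mol C = 0.9270 g CO₂ ÷ 44.009 g/mol = 0.021064 mol
mol H = 2 × 0.2168 g H₂O ÷ 18.015 g/mol = 0.024069 mol
C and H account for only 0.27726 g of the 0.3254 g sample; the remaining 0.048140 g must be oxygen.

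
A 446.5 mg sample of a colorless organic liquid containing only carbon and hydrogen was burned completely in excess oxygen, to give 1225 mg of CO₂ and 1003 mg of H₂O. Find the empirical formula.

mol C = 1.225 g CO₂ ÷ 44.009 g/mol = 0.027835 mol
mol H = 2 × 1.003 g H₂O ÷ 18.015 g/mol = 0.11135 mol
Divide by the smallest (0.027835 mol): C 1.000, H 4.000

CH4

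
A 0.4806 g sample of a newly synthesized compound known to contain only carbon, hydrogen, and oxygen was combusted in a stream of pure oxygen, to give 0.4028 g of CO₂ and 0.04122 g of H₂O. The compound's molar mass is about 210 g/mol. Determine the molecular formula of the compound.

mol C = 0.4028 g CO₂ ÷ 44.009 g/mol = 0.0091527 mol
mol H = 2 × 0.04122 g H₂O ÷ 18.015 g/mol = 0.0045762 mol
mass O = 0.4806 − (0.10993 + 0.0046128) = 0.36605 g → mol O = 0.36605 ÷ 15.999 = 0.022880 mol
Divide by the smallest (0.0045762 mol): C 2.000, H 1.000, O 5.000
Empirical formula: C2HO5
Empirical-formula mass = 105.03 g/mol; 210 ÷ 105.03 ≈ 2, so the molecular formula is C4H2O10.

C4H2O10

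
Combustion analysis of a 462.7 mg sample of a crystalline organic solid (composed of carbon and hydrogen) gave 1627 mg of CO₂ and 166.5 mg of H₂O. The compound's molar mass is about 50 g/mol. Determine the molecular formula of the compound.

mol C = 1.627 g CO₂ ÷ 44.009 g/mol = 0.036970 mol
mol H = 2 × 0.1665 g H₂O ÷ 18.015 g/mol = 0.018485 mol
Divide by the smallest (0.018485 mol): C 2.000, H 1.000
Empirical formula: C2H
Empirical-formula mass = 25.03 g/mol; 50 ÷ 25.03 ≈ 2, so the molecular formula is C4H2.

C4H2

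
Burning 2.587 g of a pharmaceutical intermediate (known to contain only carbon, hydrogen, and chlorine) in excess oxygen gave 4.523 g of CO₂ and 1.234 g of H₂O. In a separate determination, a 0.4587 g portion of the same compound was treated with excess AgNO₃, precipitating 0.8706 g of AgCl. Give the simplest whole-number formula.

mol C = 4.523 g CO₂ ÷ 44.009 g/mol = 0.10277 mol
mol H = 2 × 1.234 g H₂O ÷ 18.015 g/mol = 0.13700 mol
From the AgCl data: mol Cl per gram of compound = (0.8706 ÷ 143.318) ÷ 0.4587 = 0.013243 mol/g, so in the 2.587 g combustion sample mol Cl = 0.034260 mol
Divide by the smallest (0.034260 mol): C 3.000, H 3.999, Cl 1.000

C3H4Cl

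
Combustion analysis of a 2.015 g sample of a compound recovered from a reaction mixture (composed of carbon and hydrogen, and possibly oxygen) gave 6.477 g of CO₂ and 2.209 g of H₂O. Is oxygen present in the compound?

no

mol C = 6.477 g CO₂ ÷ 44.009 g/mol = 0.14717 mol
mol H = 2 × 2.209 g H₂O ÷ 18.015 g/mol = 0.24524 mol
C and H together account for 2.0149 g — essentially the entire 2.015 g sample — so the compound contains no oxygen.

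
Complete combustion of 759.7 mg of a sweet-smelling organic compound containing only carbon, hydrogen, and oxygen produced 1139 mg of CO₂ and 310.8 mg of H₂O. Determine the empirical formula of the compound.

C3H4O3

mol C = 1.139 g CO₂ ÷ 44.009 g/mol = 0.025881 mol
mol H = 2 × 0.3108 g H₂O ÷ 18.015 g/mol = 0.034505 mol
mass O = 0.7597 − (0.31086 + 0.034781) = 0.41406 g → mol O = 0.41406 ÷ 15.999 = 0.025880 mol
Divide by the smallest (0.025880 mol): C 1.000, H 1.333, O 1.000
Multiplying each by 3 gives whole numbers: C 3.00, H 4.00, O 3.00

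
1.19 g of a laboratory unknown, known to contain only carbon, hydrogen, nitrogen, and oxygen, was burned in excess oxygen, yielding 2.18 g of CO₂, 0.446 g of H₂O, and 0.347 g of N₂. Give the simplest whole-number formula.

mol C = 2.18 g CO₂ ÷ 44.009 g/mol = 0.04954 mol
mol H = 2 × 0.446 g H₂O ÷ 18.015 g/mol = 0.04951 mol
mol N = 2 × 0.347 g N₂ ÷ 28.014 g/mol = 0.02477 mol
mass O = 1.19 − (0.5950 + 0.04991 + 0.3470) = 0.1981 g → mol O = 0.1981 ÷ 15.999 = 0.01238 mol
Divide by the smallest (0.01238 mol): C 4.000, H 3.998, N 2.001, O 1.000

C4H4N2O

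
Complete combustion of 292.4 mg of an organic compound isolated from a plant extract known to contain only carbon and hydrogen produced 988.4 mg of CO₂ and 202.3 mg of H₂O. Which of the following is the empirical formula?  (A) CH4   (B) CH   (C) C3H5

(B) CH

mol C = 0.9884 g CO₂ ÷ 44.009 g/mol = 0.022459 mol
mol H = 2 × 0.2023 g H₂O ÷ 18.015 g/mol = 0.022459 mol
Divide by the smallest (0.022459 mol): C 1.000, H 1.000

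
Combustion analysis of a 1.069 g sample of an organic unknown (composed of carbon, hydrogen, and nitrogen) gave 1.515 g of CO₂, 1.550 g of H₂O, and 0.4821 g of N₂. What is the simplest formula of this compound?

mol C = 1.515 g CO₂ ÷ 44.009 g/mol = 0.034425 mol
mol H = 2 × 1.550 g H₂O ÷ 18.015 g/mol = 0.17208 mol
mol N = 2 × 0.4821 g N₂ ÷ 28.014 g/mol = 0.034419 mol
Divide by the smallest (0.034419 mol): C 1.000, H 5.000, N 1.000

CH5N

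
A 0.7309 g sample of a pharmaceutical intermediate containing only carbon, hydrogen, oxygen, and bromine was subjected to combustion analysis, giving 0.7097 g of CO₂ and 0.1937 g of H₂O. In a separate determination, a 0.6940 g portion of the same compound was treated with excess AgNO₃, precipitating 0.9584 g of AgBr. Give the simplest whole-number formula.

C3H4BrO

mol C = 0.7097 g CO₂ ÷ 44.009 g/mol = 0.016126 mol
mol H = 2 × 0.1937 g H₂O ÷ 18.015 g/mol = 0.021504 mol
From the AgBr data: mol Br per gram of compound = (0.9584 ÷ 187.772) ÷ 0.6940 = 0.0073546 mol/g, so in the 0.7309 g combustion sample mol Br = 0.0053754 mol
mass O = 0.7309 − (0.19369 + 0.021676 + 0.42952) = 0.086012 g → mol O = 0.086012 ÷ 15.999 = 0.0053761 mol
Divide by the smallest (0.0053754 mol): C 3.000, H 4.000, Br 1.000, O 1.000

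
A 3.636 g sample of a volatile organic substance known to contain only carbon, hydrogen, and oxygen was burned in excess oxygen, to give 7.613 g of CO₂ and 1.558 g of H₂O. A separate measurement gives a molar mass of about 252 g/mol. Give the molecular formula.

mol C = 7.613 g CO₂ ÷ 44.009 g/mol = 0.17299 mol
mol H = 2 × 1.558 g H₂O ÷ 18.015 g/mol = 0.17297 mol
mass O = 3.636 − (2.0778 + 0.17435) = 1.3839 g → mol O = 1.3839 ÷ 15.999 = 0.086499 mol
Divide by the smallest (0.086499 mol): C 2.000, H 2.000, O 1.000
Empirical formula: C2H2O
Empirical-formula mass = 42.04 g/mol; 252 ÷ 42.04 ≈ 6, so the molecular formula is C12H12O6.

C12H12O6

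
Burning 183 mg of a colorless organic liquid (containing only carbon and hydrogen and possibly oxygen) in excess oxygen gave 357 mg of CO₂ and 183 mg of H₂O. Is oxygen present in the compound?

yes

mol C = 0.357 g CO₂ ÷ 44.009 g/mol = 0.008112 mol
mol H = 2 × 0.183 g H₂O ÷ 18.015 g/mol = 0.02032 mol
C and H account for only 0.1179 g of the 0.183 g sample; the remaining 0.06509 g must be oxygen.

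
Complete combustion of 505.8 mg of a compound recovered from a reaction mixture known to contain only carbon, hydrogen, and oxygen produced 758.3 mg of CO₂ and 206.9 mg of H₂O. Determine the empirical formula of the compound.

mol C = 0.7583 g CO₂ ÷ 44.009 g/mol = 0.017231 mol
mol H = 2 × 0.2069 g H₂O ÷ 18.015 g/mol = 0.022970 mol
mass O = 0.5058 − (0.20696 + 0.023154) = 0.27569 g → mol O = 0.27569 ÷ 15.999 = 0.017232 mol
Divide by the smallest (0.017231 mol): C 1.000, H 1.333, O 1.000
Multiplying each by 3 gives whole numbers: C 3.00, H 4.00, O 3.00

C3H4O3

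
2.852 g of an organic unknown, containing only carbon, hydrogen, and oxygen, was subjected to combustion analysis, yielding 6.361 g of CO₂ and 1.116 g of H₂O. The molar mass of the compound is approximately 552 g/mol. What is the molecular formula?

mol C = 6.361 g CO₂ ÷ 44.009 g/mol = 0.14454 mol
mol H = 2 × 1.116 g H₂O ÷ 18.015 g/mol = 0.12390 mol
mass O = 2.852 − (1.7361 + 0.12489) = 0.99106 g → mol O = 0.99106 ÷ 15.999 = 0.061945 mol
Divide by the smallest (0.061945 mol): C 2.333, H 2.000, O 1.000
Multiplying each by 3 gives whole numbers: C 7.00, H 6.00, O 3.00
Empirical formula: C7H6O3
Empirical-formula mass = 138.12 g/mol; 552 ÷ 138.12 ≈ 4, so the molecular formula is C28H24O12.

C28H24O12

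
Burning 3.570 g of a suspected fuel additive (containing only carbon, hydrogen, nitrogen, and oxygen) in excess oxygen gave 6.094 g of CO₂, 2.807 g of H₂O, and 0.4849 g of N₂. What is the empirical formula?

C4H9NO2

mol C = 6.094 g CO₂ ÷ 44.009 g/mol = 0.13847 mol
mol H = 2 × 2.807 g H₂O ÷ 18.015 g/mol = 0.31163 mol
mol N = 2 × 0.4849 g N₂ ÷ 28.014 g/mol = 0.034618 mol
mass O = 3.570 − (1.6632 + 0.31412 + 0.48490) = 1.1078 g → mol O = 1.1078 ÷ 15.999 = 0.069241 mol
Divide by the smallest (0.034618 mol): C 4.000, H 9.002, N 1.000, O 2.000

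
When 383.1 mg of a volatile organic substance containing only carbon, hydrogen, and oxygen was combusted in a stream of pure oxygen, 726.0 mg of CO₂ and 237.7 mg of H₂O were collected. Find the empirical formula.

C5H8O3

mol C = 0.7260 g CO₂ ÷ 44.009 g/mol = 0.016497 mol
mol H = 2 × 0.2377 g H₂O ÷ 18.015 g/mol = 0.026389 mol
mass O = 0.3831 − (0.19814 + 0.026600) = 0.15836 g → mol O = 0.15836 ÷ 15.999 = 0.0098980 mol
Divide by the smallest (0.0098980 mol): C 1.667, H 2.666, O 1.000
Multiplying each by 3 gives whole numbers: C 5.00, H 8.00, O 3.00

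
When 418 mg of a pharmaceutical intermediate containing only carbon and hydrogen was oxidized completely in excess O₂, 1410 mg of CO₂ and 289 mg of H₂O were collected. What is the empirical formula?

mol C = 1.41 g CO₂ ÷ 44.009 g/mol = 0.03204 mol
mol H = 2 × 0.289 g H₂O ÷ 18.015 g/mol = 0.03208 mol
Divide by the smallest (0.03204 mol): C 1.000, H 1.001

CH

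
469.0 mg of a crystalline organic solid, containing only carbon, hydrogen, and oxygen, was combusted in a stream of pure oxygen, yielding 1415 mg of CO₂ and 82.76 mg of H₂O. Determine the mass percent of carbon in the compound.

mol C = 1.415 g CO₂ ÷ 44.009 g/mol = 0.032153 mol
mol H = 2 × 0.08276 g H₂O ÷ 18.015 g/mol = 0.0091879 mol
mass O = 0.4690 − (0.38618 + 0.0092614) = 0.073555 g → mol O = 0.073555 ÷ 15.999 = 0.0045975 mol
mass % C = 0.38618 g ÷ 0.4690 g × 100%

82.34%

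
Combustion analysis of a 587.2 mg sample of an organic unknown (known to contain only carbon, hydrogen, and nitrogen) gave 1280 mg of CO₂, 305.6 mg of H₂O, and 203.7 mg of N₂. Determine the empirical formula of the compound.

C6H7N3

mol C = 1.280 g CO₂ ÷ 44.009 g/mol = 0.029085 mol
mol H = 2 × 0.3056 g H₂O ÷ 18.015 g/mol = 0.033927 mol
mol N = 2 × 0.2037 g N₂ ÷ 28.014 g/mol = 0.014543 mol
Divide by the smallest (0.014543 mol): C 2.000, H 2.333, N 1.000
Multiplying each by 3 gives whole numbers: C 6.00, H 7.00, N 3.00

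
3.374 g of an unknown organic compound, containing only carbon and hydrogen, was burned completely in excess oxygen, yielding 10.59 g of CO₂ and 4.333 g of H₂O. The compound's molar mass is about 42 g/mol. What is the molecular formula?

mol C = 10.59 g CO₂ ÷ 44.009 g/mol = 0.24063 mol
mol H = 2 × 4.333 g H₂O ÷ 18.015 g/mol = 0.48104 mol
Divide by the smallest (0.24063 mol): C 1.000, H 1.999
Empirical formula: CH2
Empirical-formula mass = 14.03 g/mol; 42 ÷ 14.03 ≈ 3, so the molecular formula is C3H6.

C3H6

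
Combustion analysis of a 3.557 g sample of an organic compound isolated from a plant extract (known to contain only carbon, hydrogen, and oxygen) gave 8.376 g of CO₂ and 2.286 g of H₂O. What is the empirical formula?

C3H4O

mol C = 8.376 g CO₂ ÷ 44.009 g/mol = 0.19032 mol
mol H = 2 × 2.286 g H₂O ÷ 18.015 g/mol = 0.25379 mol
mass O = 3.557 − (2.2860 + 0.25582) = 1.0152 g → mol O = 1.0152 ÷ 15.999 = 0.063453 mol
Divide by the smallest (0.063453 mol): C 2.999, H 4.000, O 1.000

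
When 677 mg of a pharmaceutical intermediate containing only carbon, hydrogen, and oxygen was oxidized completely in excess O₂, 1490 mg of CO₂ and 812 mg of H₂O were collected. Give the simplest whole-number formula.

C3H8O

mol C = 1.49 g CO₂ ÷ 44.009 g/mol = 0.03386 mol
mol H = 2 × 0.812 g H₂O ÷ 18.015 g/mol = 0.09015 mol
mass O = 0.677 − (0.4067 + 0.09087) = 0.1795 g → mol O = 0.1795 ÷ 15.999 = 0.01122 mol
Divide by the smallest (0.01122 mol): C 3.018, H 8.036, O 1.000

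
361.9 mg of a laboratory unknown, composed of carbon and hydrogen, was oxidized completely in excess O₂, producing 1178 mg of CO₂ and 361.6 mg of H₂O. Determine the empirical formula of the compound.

C2H3

mol C = 1.178 g CO₂ ÷ 44.009 g/mol = 0.026767 mol
mol H = 2 × 0.3616 g H₂O ÷ 18.015 g/mol = 0.040144 mol
Divide by the smallest (0.026767 mol): C 1.000, H 1.500
Multiplying each by 2 gives whole numbers: C 2.00, H 3.00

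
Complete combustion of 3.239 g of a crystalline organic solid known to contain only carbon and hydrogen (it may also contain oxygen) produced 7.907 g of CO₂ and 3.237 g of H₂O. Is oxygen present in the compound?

yes

mol C = 7.907 g CO₂ ÷ 44.009 g/mol = 0.17967 mol
mol H = 2 × 3.237 g H₂O ÷ 18.015 g/mol = 0.35937 mol
C and H account for only 2.5202 g of the 3.239 g sample; the remaining 0.71877 g must be oxygen.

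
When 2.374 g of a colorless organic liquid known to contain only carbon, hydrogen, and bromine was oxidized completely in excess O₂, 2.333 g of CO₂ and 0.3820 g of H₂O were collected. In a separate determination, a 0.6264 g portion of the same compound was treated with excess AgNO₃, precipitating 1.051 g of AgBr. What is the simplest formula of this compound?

mol C = 2.333 g CO₂ ÷ 44.009 g/mol = 0.053012 mol
mol H = 2 × 0.3820 g H₂O ÷ 18.015 g/mol = 0.042409 mol
From the AgBr data: mol Br per gram of compound = (1.051 ÷ 187.772) ÷ 0.6264 = 0.0089355 mol/g, so in the 2.374 g combustion sample mol Br = 0.021213 mol
Divide by the smallest (0.021213 mol): C 2.499, H 1.999, Br 1.000
Multiplying each by 2 gives whole numbers: C 5.00, H 4.00, Br 2.00

C5H4Br2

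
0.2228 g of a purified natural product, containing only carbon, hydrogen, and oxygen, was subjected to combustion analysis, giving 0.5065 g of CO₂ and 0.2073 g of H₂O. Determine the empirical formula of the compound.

mol C = 0.5065 g CO₂ ÷ 44.009 g/mol = 0.011509 mol
mol H = 2 × 0.2073 g H₂O ÷ 18.015 g/mol = 0.023014 mol
mass O = 0.2228 − (0.13823 + 0.023198) = 0.061367 g → mol O = 0.061367 ÷ 15.999 = 0.0038357 mol
Divide by the smallest (0.0038357 mol): C 3.001, H 6.000, O 1.000

C3H6O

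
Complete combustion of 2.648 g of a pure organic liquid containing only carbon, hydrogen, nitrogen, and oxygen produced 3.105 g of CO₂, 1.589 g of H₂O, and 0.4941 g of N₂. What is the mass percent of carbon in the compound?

mol C = 3.105 g CO₂ ÷ 44.009 g/mol = 0.070554 mol
mol H = 2 × 1.589 g H₂O ÷ 18.015 g/mol = 0.17641 mol
mol N = 2 × 0.4941 g N₂ ÷ 28.014 g/mol = 0.035275 mol
mass O = 2.648 − (0.84742 + 0.17782 + 0.49410) = 1.1287 g → mol O = 1.1287 ÷ 15.999 = 0.070546 mol
mass % C = 0.84742 g ÷ 2.648 g × 100%

32.00%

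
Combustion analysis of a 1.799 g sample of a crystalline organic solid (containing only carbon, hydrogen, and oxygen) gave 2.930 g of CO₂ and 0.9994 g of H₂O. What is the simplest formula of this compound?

C6H10O5

mol C = 2.930 g CO₂ ÷ 44.009 g/mol = 0.066577 mol
mol H = 2 × 0.9994 g H₂O ÷ 18.015 g/mol = 0.11095 mol
mass O = 1.799 − (0.79966 + 0.11184) = 0.88750 g → mol O = 0.88750 ÷ 15.999 = 0.055472 mol
Divide by the smallest (0.055472 mol): C 1.200, H 2.000, O 1.000
Multiplying each by 5 gives whole numbers: C 6.00, H 10.00, O 5.00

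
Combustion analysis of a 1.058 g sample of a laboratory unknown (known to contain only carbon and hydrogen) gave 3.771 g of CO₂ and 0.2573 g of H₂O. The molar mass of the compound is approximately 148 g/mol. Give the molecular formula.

C12H4

mol C = 3.771 g CO₂ ÷ 44.009 g/mol = 0.085687 mol
mol H = 2 × 0.2573 g H₂O ÷ 18.015 g/mol = 0.028565 mol
Divide by the smallest (0.028565 mol): C 3.000, H 1.000
Empirical formula: C3H
Empirical-formula mass = 37.04 g/mol; 148 ÷ 37.04 ≈ 4, so the molecular formula is C12H4.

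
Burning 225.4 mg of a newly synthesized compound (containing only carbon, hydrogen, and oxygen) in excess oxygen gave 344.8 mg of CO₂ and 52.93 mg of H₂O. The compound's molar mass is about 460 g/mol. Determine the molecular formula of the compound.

mol C = 0.3448 g CO₂ ÷ 44.009 g/mol = 0.0078348 mol
mol H = 2 × 0.05293 g H₂O ÷ 18.015 g/mol = 0.0058762 mol
mass O = 0.2254 − (0.094103 + 0.0059232) = 0.12537 g → mol O = 0.12537 ÷ 15.999 = 0.0078363 mol
Divide by the smallest (0.0058762 mol): C 1.333, H 1.000, O 1.334
Multiplying each by 3 gives whole numbers: C 4.00, H 3.00, O 4.00
Empirical formula: C4H3O4
Empirical-formula mass = 115.06 g/mol; 460 ÷ 115.06 ≈ 4, so the molecular formula is C16H12O16.

C16H12O16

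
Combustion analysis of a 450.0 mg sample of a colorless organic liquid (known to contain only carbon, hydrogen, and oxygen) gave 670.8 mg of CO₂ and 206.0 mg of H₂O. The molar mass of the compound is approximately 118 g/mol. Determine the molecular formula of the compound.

mol C = 0.6708 g CO₂ ÷ 44.009 g/mol = 0.015242 mol
mol H = 2 × 0.2060 g H₂O ÷ 18.015 g/mol = 0.022870 mol
mass O = 0.4500 − (0.18308 + 0.023053) = 0.24387 g → mol O = 0.24387 ÷ 15.999 = 0.015243 mol
Divide by the smallest (0.015242 mol): C 1.000, H 1.500, O 1.000
Multiplying each by 2 gives whole numbers: C 2.00, H 3.00, O 2.00
Empirical formula: C2H3O2
Empirical-formula mass = 59.04 g/mol; 118 ÷ 59.04 ≈ 2, so the molecular formula is C4H6O4.

C4H6O4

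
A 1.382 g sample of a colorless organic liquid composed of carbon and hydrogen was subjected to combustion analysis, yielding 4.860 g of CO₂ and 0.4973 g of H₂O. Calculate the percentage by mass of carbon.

95.98%

mol C = 4.860 g CO₂ ÷ 44.009 g/mol = 0.11043 mol
mol H = 2 × 0.4973 g H₂O ÷ 18.015 g/mol = 0.055210 mol
mass % C = 1.3264 g ÷ 1.382 g × 100%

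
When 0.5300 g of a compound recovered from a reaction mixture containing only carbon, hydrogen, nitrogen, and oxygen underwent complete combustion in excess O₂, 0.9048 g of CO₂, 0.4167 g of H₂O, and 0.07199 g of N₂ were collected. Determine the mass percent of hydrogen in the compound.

8.80%

mol C = 0.9048 g CO₂ ÷ 44.009 g/mol = 0.020559 mol
mol H = 2 × 0.4167 g H₂O ÷ 18.015 g/mol = 0.046261 mol
mol N = 2 × 0.07199 g N₂ ÷ 28.014 g/mol = 0.0051396 mol
mass O = 0.5300 − (0.24694 + 0.046632 + 0.071990) = 0.16444 g → mol O = 0.16444 ÷ 15.999 = 0.010278 mol
mass % H = 0.046632 g ÷ 0.5300 g × 100%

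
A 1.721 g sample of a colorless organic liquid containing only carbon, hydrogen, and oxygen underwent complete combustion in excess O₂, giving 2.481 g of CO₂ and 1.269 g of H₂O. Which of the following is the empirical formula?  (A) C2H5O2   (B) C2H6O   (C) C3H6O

mol C = 2.481 g CO₂ ÷ 44.009 g/mol = 0.056375 mol
mol H = 2 × 1.269 g H₂O ÷ 18.015 g/mol = 0.14088 mol
mass O = 1.721 − (0.67712 + 0.14201) = 0.90187 g → mol O = 0.90187 ÷ 15.999 = 0.056371 mol
Divide by the smallest (0.056371 mol): C 1.000, H 2.499, O 1.000
Multiplying each by 2 gives whole numbers: C 2.00, H 5.00, O 2.00

(A) C2H5O2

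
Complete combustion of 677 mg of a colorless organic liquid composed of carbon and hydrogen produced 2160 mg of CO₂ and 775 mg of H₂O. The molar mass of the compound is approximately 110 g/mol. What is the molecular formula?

C8H14

mol C = 2.16 g CO₂ ÷ 44.009 g/mol = 0.04908 mol
mol H = 2 × 0.775 g H₂O ÷ 18.015 g/mol = 0.08604 mol
Divide by the smallest (0.04908 mol): C 1.000, H 1.753
Multiplying each by 4 gives whole numbers: C 4.00, H 7.01
Empirical formula: C4H7
Empirical-formula mass = 55.10 g/mol; 110 ÷ 55.10 ≈ 2, so the molecular formula is C8H14.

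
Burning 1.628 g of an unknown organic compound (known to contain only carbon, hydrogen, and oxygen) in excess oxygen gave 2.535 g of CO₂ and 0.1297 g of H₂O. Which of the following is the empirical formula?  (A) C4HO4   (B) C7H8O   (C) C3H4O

mol C = 2.535 g CO₂ ÷ 44.009 g/mol = 0.057602 mol
mol H = 2 × 0.1297 g H₂O ÷ 18.015 g/mol = 0.014399 mol
mass O = 1.628 − (0.69186 + 0.014514) = 0.92163 g → mol O = 0.92163 ÷ 15.999 = 0.057605 mol
Divide by the smallest (0.014399 mol): C 4.000, H 1.000, O 4.001

(A) C4HO4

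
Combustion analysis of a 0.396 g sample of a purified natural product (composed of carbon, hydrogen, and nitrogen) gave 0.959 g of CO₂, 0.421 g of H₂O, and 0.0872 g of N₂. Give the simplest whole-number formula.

mol C = 0.959 g CO₂ ÷ 44.009 g/mol = 0.02179 mol
mol H = 2 × 0.421 g H₂O ÷ 18.015 g/mol = 0.04674 mol
mol N = 2 × 0.0872 g N₂ ÷ 28.014 g/mol = 0.006225 mol
Divide by the smallest (0.006225 mol): C 3.500, H 7.508, N 1.000
Multiplying each by 2 gives whole numbers: C 7.00, H 15.02, N 2.00

C7H15N2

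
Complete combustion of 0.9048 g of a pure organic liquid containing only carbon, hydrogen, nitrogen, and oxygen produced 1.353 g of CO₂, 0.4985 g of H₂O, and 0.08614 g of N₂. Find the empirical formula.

C5H9NO4

mol C = 1.353 g CO₂ ÷ 44.009 g/mol = 0.030744 mol
mol H = 2 × 0.4985 g H₂O ÷ 18.015 g/mol = 0.055343 mol
mol N = 2 × 0.08614 g N₂ ÷ 28.014 g/mol = 0.0061498 mol
mass O = 0.9048 − (0.36926 + 0.055786 + 0.086140) = 0.39361 g → mol O = 0.39361 ÷ 15.999 = 0.024602 mol
Divide by the smallest (0.0061498 mol): C 4.999, H 8.999, N 1.000, O 4.001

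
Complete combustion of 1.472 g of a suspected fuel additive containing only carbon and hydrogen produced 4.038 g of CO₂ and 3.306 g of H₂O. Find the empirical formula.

CH4

mol C = 4.038 g CO₂ ÷ 44.009 g/mol = 0.091754 mol
mol H = 2 × 3.306 g H₂O ÷ 18.015 g/mol = 0.36703 mol
Divide by the smallest (0.091754 mol): C 1.000, H 4.000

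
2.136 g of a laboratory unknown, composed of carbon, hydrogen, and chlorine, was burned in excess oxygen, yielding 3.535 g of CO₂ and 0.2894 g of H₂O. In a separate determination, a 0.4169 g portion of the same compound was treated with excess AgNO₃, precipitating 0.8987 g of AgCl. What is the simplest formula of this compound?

mol C = 3.535 g CO₂ ÷ 44.009 g/mol = 0.080324 mol
mol H = 2 × 0.2894 g H₂O ÷ 18.015 g/mol = 0.032129 mol
From the AgCl data: mol Cl per gram of compound = (0.8987 ÷ 143.318) ÷ 0.4169 = 0.015041 mol/g, so in the 2.136 g combustion sample mol Cl = 0.032128 mol
Divide by the smallest (0.032128 mol): C 2.500, H 1.000, Cl 1.000
Multiplying each by 2 gives whole numbers: C 5.00, H 2.00, Cl 2.00

C5H2Cl2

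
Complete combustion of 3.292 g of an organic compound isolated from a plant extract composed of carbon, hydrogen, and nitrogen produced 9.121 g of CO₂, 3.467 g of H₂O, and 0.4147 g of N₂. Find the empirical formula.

mol C = 9.121 g CO₂ ÷ 44.009 g/mol = 0.20725 mol
mol H = 2 × 3.467 g H₂O ÷ 18.015 g/mol = 0.38490 mol
mol N = 2 × 0.4147 g N₂ ÷ 28.014 g/mol = 0.029607 mol
Divide by the smallest (0.029607 mol): C 7.000, H 13.001, N 1.000

C7H13N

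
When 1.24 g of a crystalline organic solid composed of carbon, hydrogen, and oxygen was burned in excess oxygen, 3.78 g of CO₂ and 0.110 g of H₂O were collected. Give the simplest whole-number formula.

mol C = 3.78 g CO₂ ÷ 44.009 g/mol = 0.08589 mol
mol H = 2 × 0.110 g H₂O ÷ 18.015 g/mol = 0.01221 mol
mass O = 1.24 − (1.032 + 0.01231) = 0.1960 g → mol O = 0.1960 ÷ 15.999 = 0.01225 mol
Divide by the smallest (0.01221 mol): C 7.033, H 1.000, O 1.003

C7HO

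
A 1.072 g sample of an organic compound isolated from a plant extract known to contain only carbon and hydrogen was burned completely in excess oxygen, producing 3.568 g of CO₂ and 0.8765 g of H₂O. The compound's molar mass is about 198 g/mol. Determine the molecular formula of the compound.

C15H18

mol C = 3.568 g CO₂ ÷ 44.009 g/mol = 0.081074 mol
mol H = 2 × 0.8765 g H₂O ÷ 18.015 g/mol = 0.097308 mol
Divide by the smallest (0.081074 mol): C 1.000, H 1.200
Multiplying each by 5 gives whole numbers: C 5.00, H 6.00
Empirical formula: C5H6
Empirical-formula mass = 66.10 g/mol; 198 ÷ 66.10 ≈ 3, so the molecular formula is C15H18.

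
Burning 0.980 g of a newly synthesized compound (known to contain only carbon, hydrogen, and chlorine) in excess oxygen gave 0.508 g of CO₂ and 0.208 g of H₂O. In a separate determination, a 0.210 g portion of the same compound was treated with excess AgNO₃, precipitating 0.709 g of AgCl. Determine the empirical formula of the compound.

CH2Cl2

mol C = 0.508 g CO₂ ÷ 44.009 g/mol = 0.01154 mol
mol H = 2 × 0.208 g H₂O ÷ 18.015 g/mol = 0.02309 mol
From the AgCl data: mol Cl per gram of compound = (0.709 ÷ 143.318) ÷ 0.210 = 0.02356 mol/g, so in the 0.980 g combustion sample mol Cl = 0.02309 mol
Divide by the smallest (0.01154 mol): C 1.000, H 2.000, Cl 2.000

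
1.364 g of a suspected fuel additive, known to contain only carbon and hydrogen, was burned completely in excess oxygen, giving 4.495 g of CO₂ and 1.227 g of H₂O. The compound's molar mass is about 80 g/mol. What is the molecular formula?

C6H8

mol C = 4.495 g CO₂ ÷ 44.009 g/mol = 0.10214 mol
mol H = 2 × 1.227 g H₂O ÷ 18.015 g/mol = 0.13622 mol
Divide by the smallest (0.10214 mol): C 1.000, H 1.334
Multiplying each by 3 gives whole numbers: C 3.00, H 4.00
Empirical formula: C3H4
Empirical-formula mass = 40.06 g/mol; 80 ÷ 40.06 ≈ 2, so the molecular formula is C6H8.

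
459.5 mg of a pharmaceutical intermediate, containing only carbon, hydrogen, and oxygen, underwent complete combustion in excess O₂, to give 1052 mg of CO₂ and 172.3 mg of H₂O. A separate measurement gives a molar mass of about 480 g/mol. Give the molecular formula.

C25H20O10

mol C = 1.052 g CO₂ ÷ 44.009 g/mol = 0.023904 mol
mol H = 2 × 0.1723 g H₂O ÷ 18.015 g/mol = 0.019129 mol
mass O = 0.4595 − (0.28711 + 0.019282) = 0.15311 g → mol O = 0.15311 ÷ 15.999 = 0.0095697 mol
Divide by the smallest (0.0095697 mol): C 2.498, H 1.999, O 1.000
Multiplying each by 2 gives whole numbers: C 5.00, H 4.00, O 2.00
Empirical formula: C5H4O2
Empirical-formula mass = 96.08 g/mol; 480 ÷ 96.08 ≈ 5, so the molecular formula is C25H20O10.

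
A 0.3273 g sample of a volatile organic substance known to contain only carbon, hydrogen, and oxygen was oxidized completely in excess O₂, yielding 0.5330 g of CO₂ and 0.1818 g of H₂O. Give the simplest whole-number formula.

mol C = 0.5330 g CO₂ ÷ 44.009 g/mol = 0.012111 mol
mol H = 2 × 0.1818 g H₂O ÷ 18.015 g/mol = 0.020183 mol
mass O = 0.3273 − (0.14547 + 0.020345) = 0.16149 g → mol O = 0.16149 ÷ 15.999 = 0.010094 mol
Divide by the smallest (0.010094 mol): C 1.200, H 2.000, O 1.000
Multiplying each by 5 gives whole numbers: C 6.00, H 10.00, O 5.00

C6H10O5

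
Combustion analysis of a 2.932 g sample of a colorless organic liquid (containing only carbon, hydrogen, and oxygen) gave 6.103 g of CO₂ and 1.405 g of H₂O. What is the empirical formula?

C8H9O4

mol C = 6.103 g CO₂ ÷ 44.009 g/mol = 0.13868 mol
mol H = 2 × 1.405 g H₂O ÷ 18.015 g/mol = 0.15598 mol
mass O = 2.932 − (1.6656 + 0.15723) = 1.1091 g → mol O = 1.1091 ÷ 15.999 = 0.069325 mol
Divide by the smallest (0.069325 mol): C 2.000, H 2.250, O 1.000
Multiplying each by 4 gives whole numbers: C 8.00, H 9.00, O 4.00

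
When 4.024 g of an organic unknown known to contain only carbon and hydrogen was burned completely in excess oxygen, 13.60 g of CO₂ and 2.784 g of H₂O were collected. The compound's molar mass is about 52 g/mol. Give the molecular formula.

mol C = 13.60 g CO₂ ÷ 44.009 g/mol = 0.30903 mol
mol H = 2 × 2.784 g H₂O ÷ 18.015 g/mol = 0.30908 mol
Divide by the smallest (0.30903 mol): C 1.000, H 1.000
Empirical formula: CH
Empirical-formula mass = 13.02 g/mol; 52 ÷ 13.02 ≈ 4, so the molecular formula is C4H4.

C4H4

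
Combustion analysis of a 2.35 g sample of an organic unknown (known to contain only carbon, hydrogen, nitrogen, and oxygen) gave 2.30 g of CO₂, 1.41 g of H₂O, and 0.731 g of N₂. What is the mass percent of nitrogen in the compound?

mol C = 2.30 g CO₂ ÷ 44.009 g/mol = 0.05226 mol
mol H = 2 × 1.41 g H₂O ÷ 18.015 g/mol = 0.1565 mol
mol N = 2 × 0.731 g N₂ ÷ 28.014 g/mol = 0.05219 mol
mass O = 2.35 − (0.6277 + 0.1578 + 0.7310) = 0.8335 g → mol O = 0.8335 ÷ 15.999 = 0.05210 mol
mass % N = 0.7310 g ÷ 2.35 g × 100%

31.1%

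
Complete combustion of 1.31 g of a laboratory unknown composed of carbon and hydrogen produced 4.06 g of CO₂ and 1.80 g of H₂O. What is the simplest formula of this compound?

C6H13

mol C = 4.06 g CO₂ ÷ 44.009 g/mol = 0.09225 mol
mol H = 2 × 1.80 g H₂O ÷ 18.015 g/mol = 0.1998 mol
Divide by the smallest (0.09225 mol): C 1.000, H 2.166
Multiplying each by 6 gives whole numbers: C 6.00, H 13.00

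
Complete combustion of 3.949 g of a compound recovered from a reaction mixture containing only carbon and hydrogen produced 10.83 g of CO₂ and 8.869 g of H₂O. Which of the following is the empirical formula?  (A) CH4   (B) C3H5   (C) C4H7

(A) CH4

mol C = 10.83 g CO₂ ÷ 44.009 g/mol = 0.24609 mol
mol H = 2 × 8.869 g H₂O ÷ 18.015 g/mol = 0.98462 mol
Divide by the smallest (0.24609 mol): C 1.000, H 4.001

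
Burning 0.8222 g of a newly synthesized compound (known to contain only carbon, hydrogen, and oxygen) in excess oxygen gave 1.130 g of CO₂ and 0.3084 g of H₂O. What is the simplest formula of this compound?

mol C = 1.130 g CO₂ ÷ 44.009 g/mol = 0.025677 mol
mol H = 2 × 0.3084 g H₂O ÷ 18.015 g/mol = 0.034238 mol
mass O = 0.8222 − (0.30840 + 0.034512) = 0.47929 g → mol O = 0.47929 ÷ 15.999 = 0.029957 mol
Divide by the smallest (0.025677 mol): C 1.000, H 1.333, O 1.167
Multiplying each by 6 gives whole numbers: C 6.00, H 8.00, O 7.00

C6H8O7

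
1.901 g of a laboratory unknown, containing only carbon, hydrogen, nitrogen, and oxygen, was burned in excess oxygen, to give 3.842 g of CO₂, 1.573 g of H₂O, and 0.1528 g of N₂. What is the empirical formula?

C8H16NO3

mol C = 3.842 g CO₂ ÷ 44.009 g/mol = 0.087300 mol
mol H = 2 × 1.573 g H₂O ÷ 18.015 g/mol = 0.17463 mol
mol N = 2 × 0.1528 g N₂ ÷ 28.014 g/mol = 0.010909 mol
mass O = 1.901 − (1.0486 + 0.17603 + 0.15280) = 0.52361 g → mol O = 0.52361 ÷ 15.999 = 0.032727 mol
Divide by the smallest (0.010909 mol): C 8.003, H 16.008, N 1.000, O 3.000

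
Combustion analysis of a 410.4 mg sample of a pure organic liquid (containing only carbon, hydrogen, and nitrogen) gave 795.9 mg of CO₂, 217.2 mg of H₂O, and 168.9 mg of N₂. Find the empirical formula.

mol C = 0.7959 g CO₂ ÷ 44.009 g/mol = 0.018085 mol
mol H = 2 × 0.2172 g H₂O ÷ 18.015 g/mol = 0.024113 mol
mol N = 2 × 0.1689 g N₂ ÷ 28.014 g/mol = 0.012058 mol
Divide by the smallest (0.012058 mol): C 1.500, H 2.000, N 1.000
Multiplying each by 2 gives whole numbers: C 3.00, H 4.00, N 2.00

C3H4N2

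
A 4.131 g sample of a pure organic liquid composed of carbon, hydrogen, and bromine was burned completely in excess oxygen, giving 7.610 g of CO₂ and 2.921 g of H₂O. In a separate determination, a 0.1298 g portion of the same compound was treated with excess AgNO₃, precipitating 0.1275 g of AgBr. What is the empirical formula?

C8H15Br

mol C = 7.610 g CO₂ ÷ 44.009 g/mol = 0.17292 mol
mol H = 2 × 2.921 g H₂O ÷ 18.015 g/mol = 0.32429 mol
From the AgBr data: mol Br per gram of compound = (0.1275 ÷ 187.772) ÷ 0.1298 = 0.0052312 mol/g, so in the 4.131 g combustion sample mol Br = 0.021610 mol
Divide by the smallest (0.021610 mol): C 8.002, H 15.006, Br 1.000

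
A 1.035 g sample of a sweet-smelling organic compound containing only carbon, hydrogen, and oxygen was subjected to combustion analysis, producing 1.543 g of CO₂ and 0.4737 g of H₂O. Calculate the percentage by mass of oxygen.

mol C = 1.543 g CO₂ ÷ 44.009 g/mol = 0.035061 mol
mol H = 2 × 0.4737 g H₂O ÷ 18.015 g/mol = 0.052590 mol
mass O = 1.035 − (0.42112 + 0.053010) = 0.56087 g → mol O = 0.56087 ÷ 15.999 = 0.035057 mol
mass % O = 0.56087 g ÷ 1.035 g × 100%

54.19%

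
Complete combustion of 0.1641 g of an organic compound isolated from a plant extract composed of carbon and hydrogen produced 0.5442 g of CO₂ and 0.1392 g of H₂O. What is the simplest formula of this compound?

mol C = 0.5442 g CO₂ ÷ 44.009 g/mol = 0.012366 mol
mol H = 2 × 0.1392 g H₂O ÷ 18.015 g/mol = 0.015454 mol
Divide by the smallest (0.012366 mol): C 1.000, H 1.250
Multiplying each by 4 gives whole numbers: C 4.00, H 5.00

C4H5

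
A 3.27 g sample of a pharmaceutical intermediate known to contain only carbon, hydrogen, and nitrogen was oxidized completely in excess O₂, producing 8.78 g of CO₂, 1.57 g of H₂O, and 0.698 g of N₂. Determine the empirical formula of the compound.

mol C = 8.78 g CO₂ ÷ 44.009 g/mol = 0.1995 mol
mol H = 2 × 1.57 g H₂O ÷ 18.015 g/mol = 0.1743 mol
mol N = 2 × 0.698 g N₂ ÷ 28.014 g/mol = 0.04983 mol
Divide by the smallest (0.04983 mol): C 4.004, H 3.498, N 1.000
Multiplying each by 2 gives whole numbers: C 8.01, H 7.00, N 2.00

C8H7N2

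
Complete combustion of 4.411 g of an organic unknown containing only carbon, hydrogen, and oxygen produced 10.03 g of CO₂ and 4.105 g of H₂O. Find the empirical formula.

mol C = 10.03 g CO₂ ÷ 44.009 g/mol = 0.22791 mol
mol H = 2 × 4.105 g H₂O ÷ 18.015 g/mol = 0.45573 mol
mass O = 4.411 − (2.7374 + 0.45938) = 1.2142 g → mol O = 1.2142 ÷ 15.999 = 0.075894 mol
Divide by the smallest (0.075894 mol): C 3.003, H 6.005, O 1.000

C3H6O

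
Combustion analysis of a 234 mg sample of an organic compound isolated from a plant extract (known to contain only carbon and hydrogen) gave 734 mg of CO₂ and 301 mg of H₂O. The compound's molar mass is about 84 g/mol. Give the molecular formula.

C6H12

mol C = 0.734 g CO₂ ÷ 44.009 g/mol = 0.01668 mol
mol H = 2 × 0.301 g H₂O ÷ 18.015 g/mol = 0.03342 mol
Divide by the smallest (0.01668 mol): C 1.000, H 2.004
Empirical formula: CH2
Empirical-formula mass = 14.03 g/mol; 84 ÷ 14.03 ≈ 6, so the molecular formula is C6H12.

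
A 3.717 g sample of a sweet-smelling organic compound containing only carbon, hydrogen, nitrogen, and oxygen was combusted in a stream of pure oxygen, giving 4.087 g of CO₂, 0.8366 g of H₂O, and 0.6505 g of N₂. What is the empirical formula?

mol C = 4.087 g CO₂ ÷ 44.009 g/mol = 0.092867 mol
mol H = 2 × 0.8366 g H₂O ÷ 18.015 g/mol = 0.092878 mol
mol N = 2 × 0.6505 g N₂ ÷ 28.014 g/mol = 0.046441 mol
mass O = 3.717 − (1.1154 + 0.093621 + 0.65050) = 1.8574 g → mol O = 1.8574 ÷ 15.999 = 0.11610 mol
Divide by the smallest (0.046441 mol): C 2.000, H 2.000, N 1.000, O 2.500
Multiplying each by 2 gives whole numbers: C 4.00, H 4.00, N 2.00, O 5.00

C4H4N2O5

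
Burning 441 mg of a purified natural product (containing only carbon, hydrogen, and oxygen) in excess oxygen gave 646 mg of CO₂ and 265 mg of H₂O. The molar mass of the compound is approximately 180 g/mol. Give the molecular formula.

mol C = 0.646 g CO₂ ÷ 44.009 g/mol = 0.01468 mol
mol H = 2 × 0.265 g H₂O ÷ 18.015 g/mol = 0.02942 mol
mass O = 0.441 − (0.1763 + 0.02966) = 0.2350 g → mol O = 0.2350 ÷ 15.999 = 0.01469 mol
Divide by the smallest (0.01468 mol): C 1.000, H 2.004, O 1.001
Empirical formula: CH2O
Empirical-formula mass = 30.03 g/mol; 180 ÷ 30.03 ≈ 6, so the molecular formula is C6H12O6.

C6H12O6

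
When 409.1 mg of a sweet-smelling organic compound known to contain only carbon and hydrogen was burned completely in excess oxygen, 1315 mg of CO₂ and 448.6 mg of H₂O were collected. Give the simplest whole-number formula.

mol C = 1.315 g CO₂ ÷ 44.009 g/mol = 0.029880 mol
mol H = 2 × 0.4486 g H₂O ÷ 18.015 g/mol = 0.049803 mol
Divide by the smallest (0.029880 mol): C 1.000, H 1.667
Multiplying each by 3 gives whole numbers: C 3.00, H 5.00

C3H5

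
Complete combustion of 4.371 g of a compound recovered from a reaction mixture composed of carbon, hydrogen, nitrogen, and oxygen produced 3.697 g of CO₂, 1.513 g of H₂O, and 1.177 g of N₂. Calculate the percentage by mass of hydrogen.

3.87%

mol C = 3.697 g CO₂ ÷ 44.009 g/mol = 0.084006 mol
mol H = 2 × 1.513 g H₂O ÷ 18.015 g/mol = 0.16797 mol
mol N = 2 × 1.177 g N₂ ÷ 28.014 g/mol = 0.084029 mol
mass O = 4.371 − (1.0090 + 0.16931 + 1.1770) = 2.0157 g → mol O = 2.0157 ÷ 15.999 = 0.12599 mol
mass % H = 0.16931 g ÷ 4.371 g × 100%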